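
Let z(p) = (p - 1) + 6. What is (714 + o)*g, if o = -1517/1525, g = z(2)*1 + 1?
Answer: 8698664/1525 ≈ 5704.0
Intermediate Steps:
z(p) = 5 + p (z(p) = (-1 + p) + 6 = 5 + p)
g = 8 (g = (5 + 2)*1 + 1 = 7*1 + 1 = 7 + 1 = 8)
o = -1517/1525 (o = -1517*1/1525 = -1517/1525 ≈ -0.99475)
(714 + o)*g = (714 - 1517/1525)*8 = (1087333/1525)*8 = 8698664/1525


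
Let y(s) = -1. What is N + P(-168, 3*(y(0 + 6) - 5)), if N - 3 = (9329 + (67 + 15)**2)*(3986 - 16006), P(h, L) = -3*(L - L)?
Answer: -192957057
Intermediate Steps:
P(h, L) = 0 (P(h, L) = -3*0 = 0)
N = -192957057 (N = 3 + (9329 + (67 + 15)**2)*(3986 - 16006) = 3 + (9329 + 82**2)*(-12020) = 3 + (9329 + 6724)*(-12020) = 3 + 16053*(-12020) = 3 - 192957060 = -192957057)
N + P(-168, 3*(y(0 + 6) - 5)) = -192957057 + 0 = -192957057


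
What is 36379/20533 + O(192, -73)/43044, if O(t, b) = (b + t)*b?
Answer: 81619265/51989556 ≈ 1.5699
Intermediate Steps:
O(t, b) = b*(b + t)
36379/20533 + O(192, -73)/43044 = 36379/20533 - 73*(-73 + 192)/43044 = 36379*(1/20533) - 73*119*(1/43044) = 36379/20533 - 8687*1/43044 = 36379/20533 - 511/2532 = 81619265/51989556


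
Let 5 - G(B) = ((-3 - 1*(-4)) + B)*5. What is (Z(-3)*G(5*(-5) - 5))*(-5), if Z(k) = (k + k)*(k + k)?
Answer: -27000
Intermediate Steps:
Z(k) = 4*k² (Z(k) = (2*k)*(2*k) = 4*k²)
G(B) = -5*B (G(B) = 5 - ((-3 - 1*(-4)) + B)*5 = 5 - ((-3 + 4) + B)*5 = 5 - (1 + B)*5 = 5 - (5 + 5*B) = 5 + (-5 - 5*B) = -5*B)
(Z(-3)*G(5*(-5) - 5))*(-5) = ((4*(-3)²)*(-5*(5*(-5) - 5)))*(-5) = ((4*9)*(-5*(-25 - 5)))*(-5) = (36*(-5*(-30)))*(-5) = (36*150)*(-5) = 5400*(-5) = -27000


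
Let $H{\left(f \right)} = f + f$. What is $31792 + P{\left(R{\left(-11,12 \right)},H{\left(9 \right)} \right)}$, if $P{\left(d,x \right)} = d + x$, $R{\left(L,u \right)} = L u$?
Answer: $31678$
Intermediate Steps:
$H{\left(f \right)} = 2 f$
$31792 + P{\left(R{\left(-11,12 \right)},H{\left(9 \right)} \right)} = 31792 + \left(\left(-11\right) 12 + 2 \cdot 9\right) = 31792 + \left(-132 + 18\right) = 31792 - 114 = 31678$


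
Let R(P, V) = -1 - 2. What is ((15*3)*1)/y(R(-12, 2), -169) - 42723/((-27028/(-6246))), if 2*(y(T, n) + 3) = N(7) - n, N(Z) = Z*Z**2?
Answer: -33755645907/3419042 ≈ -9872.8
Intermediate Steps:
R(P, V) = -3
N(Z) = Z**3
y(T, n) = 337/2 - n/2 (y(T, n) = -3 + (7**3 - n)/2 = -3 + (343 - n)/2 = -3 + (343/2 - n/2) = 337/2 - n/2)
((15*3)*1)/y(R(-12, 2), -169) - 42723/((-27028/(-6246))) = ((15*3)*1)/(337/2 - 1/2*(-169)) - 42723/((-27028/(-6246))) = (45*1)/(337/2 + 169/2) - 42723/((-27028*(-1/6246))) = 45/253 - 42723/13514/3123 = 45*(1/253) - 42723*3123/13514 = 45/253 - 133423929/13514 = -33755645907/3419042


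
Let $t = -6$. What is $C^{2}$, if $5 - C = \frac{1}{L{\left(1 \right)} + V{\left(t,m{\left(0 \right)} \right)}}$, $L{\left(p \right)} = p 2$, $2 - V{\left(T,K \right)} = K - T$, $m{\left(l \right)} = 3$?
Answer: $\frac{676}{25} \approx 27.04$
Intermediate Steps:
$V{\left(T,K \right)} = 2 + T - K$ ($V{\left(T,K \right)} = 2 - \left(K - T\right) = 2 + T - K$)
$L{\left(p \right)} = 2 p$
$C = \frac{26}{5}$ ($C = 5 - \frac{1}{2 \cdot 1 - 7} = 5 - \frac{1}{2 - 7} = 5 - \frac{1}{-5} = 5 - - \frac{1}{5} = 5 + \frac{1}{5} = \frac{26}{5} \approx 5.2$)
$C^{2} = \left(\frac{26}{5}\right)^{2} = \frac{676}{25}$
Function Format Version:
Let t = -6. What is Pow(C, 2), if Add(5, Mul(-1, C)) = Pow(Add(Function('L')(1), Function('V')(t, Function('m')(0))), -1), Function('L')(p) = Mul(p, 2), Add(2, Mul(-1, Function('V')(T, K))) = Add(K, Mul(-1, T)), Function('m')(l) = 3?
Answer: Rational(676, 25) ≈ 27.040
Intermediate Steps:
Function('V')(T, K) = Add(2, T, Mul(-1, K)) (Function('V')(T, K) = Add(2, Mul(-1, Add(K, Mul(-1, T)))) = Add(2, Add(T, Mul(-1, K))) = Add(2, T, Mul(-1, K)))
Function('L')(p) = Mul(2, p)
C = Rational(26, 5) (C = Add(5, Mul(-1, Pow(Add(Mul(2, 1), Add(2, -6, Mul(-1, 3))), -1))) = Add(5, Mul(-1, Pow(Add(2, Add(2, -6, -3)), -1))) = Add(5, Mul(-1, Pow(Add(2, -7), -1))) = Add(5, Mul(-1, Pow(-5, -1))) = Add(5, Mul(-1, Rational(-1, 5))) = Add(5, Rational(1, 5)) = Rational(26, 5) ≈ 5.2000)
Pow(C, 2) = Pow(Rational(26, 5), 2) = Rational(676, 25)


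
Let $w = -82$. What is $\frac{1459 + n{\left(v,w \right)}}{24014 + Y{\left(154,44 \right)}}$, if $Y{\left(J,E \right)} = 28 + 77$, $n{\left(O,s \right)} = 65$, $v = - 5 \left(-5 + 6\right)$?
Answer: $\frac{1524}{24119} \approx 0.063187$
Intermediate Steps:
$v = -5$ ($v = \left(-5\right) 1 = -5$)
$Y{\left(J,E \right)} = 105$
$\frac{1459 + n{\left(v,w \right)}}{24014 + Y{\left(154,44 \right)}} = \frac{1459 + 65}{24014 + 105} = \frac{1524}{24119}$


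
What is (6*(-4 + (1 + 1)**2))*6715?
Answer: 0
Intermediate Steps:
(6*(-4 + (1 + 1)**2))*6715 = (6*(-4 + 2**2))*6715 = (6*(-4 + 4))*6715 = (6*0)*6715 = 0*6715 = 0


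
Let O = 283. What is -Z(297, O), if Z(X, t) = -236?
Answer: 236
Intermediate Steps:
-Z(297, O) = -1*(-236) = 236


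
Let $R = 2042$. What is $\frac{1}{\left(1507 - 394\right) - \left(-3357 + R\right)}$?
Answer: $\frac{1}{2428} \approx 0.00041186$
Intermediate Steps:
$\frac{1}{\left(1507 - 394\right) - \left(-3357 + R\right)} = \frac{1}{\left(1507 - 394\right) + \left(3357 - 2042\right)} = \frac{1}{1113 + \left(3357 - 2042\right)} = \frac{1}{1113 + 1315} = \frac{1}{2428}$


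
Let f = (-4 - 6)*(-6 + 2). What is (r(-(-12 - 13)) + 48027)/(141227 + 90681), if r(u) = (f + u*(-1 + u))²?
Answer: 457627/231908 ≈ 1.9733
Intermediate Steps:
f = 40 (f = -10*(-4) = 40)
r(u) = (40 + u*(-1 + u))²
(r(-(-12 - 13)) + 48027)/(141227 + 90681) = ((40 + (-(-12 - 13))² - (-1)*(-12 - 13))² + 48027)/(141227 + 90681) = ((40 + (-1*(-25))² - (-1)*(-25))² + 48027)/231908 = ((40 + 25² - 1*25)² + 48027)*(1/231908) = ((40 + 625 - 25)² + 48027)*(1/231908) = (640² + 48027)*(1/231908) = (409600 + 48027)*(1/231908) = 457627*(1/231908) = 457627/231908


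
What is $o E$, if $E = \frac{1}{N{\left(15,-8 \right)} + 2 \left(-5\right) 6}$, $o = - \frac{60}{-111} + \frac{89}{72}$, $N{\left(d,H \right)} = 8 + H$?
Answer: $- \frac{4733}{159840} \approx -0.029611$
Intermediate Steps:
$o = \frac{4733}{2664}$ ($o = \left(-60\right) \left(- \frac{1}{111}\right) + 89 \cdot \frac{1}{72} = \frac{20}{37} + \frac{89}{72} = \frac{4733}{2664} \approx 1.7767$)
$E = - \frac{1}{60}$ ($E = \frac{1}{\left(8 - 8\right) + 2 \left(-5\right) 6} = \frac{1}{0 - 60} = \frac{1}{-60} = - \frac{1}{60} \approx -0.016667$)
$o E = \frac{4733}{2664} \left(- \frac{1}{60}\right) = - \frac{4733}{159840}$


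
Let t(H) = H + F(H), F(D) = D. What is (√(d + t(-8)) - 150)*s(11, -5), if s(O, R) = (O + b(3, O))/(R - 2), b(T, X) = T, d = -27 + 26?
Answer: 300 - 2*I*√17 ≈ 300.0 - 8.2462*I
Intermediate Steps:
d = -1
s(O, R) = (3 + O)/(-2 + R) (s(O, R) = (O + 3)/(R - 2) = (3 + O)/(-2 + R))
t(H) = 2*H (t(H) = H + H = 2*H)
(√(d + t(-8)) - 150)*s(11, -5) = (√(-1 + 2*(-8)) - 150)*((3 + 11)/(-2 - 5)) = (√(-1 - 16) - 150)*(14/(-7)) = (√(-17) - 150)*(-⅐*14) = (I*√17 - 150)*(-2) = (-150 + I*√17)*(-2) = 300 - 2*I*√17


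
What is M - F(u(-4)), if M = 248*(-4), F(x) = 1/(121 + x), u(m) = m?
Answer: -116065/117 ≈ -992.01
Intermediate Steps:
M = -992
M - F(u(-4)) = -992 - 1/(121 - 4) = -992 - 1/117 = -116065/117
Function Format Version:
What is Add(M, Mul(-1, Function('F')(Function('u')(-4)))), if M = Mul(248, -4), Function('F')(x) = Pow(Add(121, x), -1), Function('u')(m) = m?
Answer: Rational(-116065, 117) ≈ -992.01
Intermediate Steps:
M = -992
Add(M, Mul(-1, Function('F')(Function('u')(-4)))) = Add(-992, Mul(-1, Pow(Add(121, -4), -1))) = Add(-992, Mul(-1, Pow(117, -1))) = Add(-992, Mul(-1, Rational(1, 117))) = Add(-992, Rational(-1, 117)) = Rational(-116065, 117)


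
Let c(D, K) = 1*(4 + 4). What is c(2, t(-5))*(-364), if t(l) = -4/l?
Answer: -2912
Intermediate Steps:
c(D, K) = 8 (c(D, K) = 1*8 = 8)
c(2, t(-5))*(-364) = 8*(-364) = -2912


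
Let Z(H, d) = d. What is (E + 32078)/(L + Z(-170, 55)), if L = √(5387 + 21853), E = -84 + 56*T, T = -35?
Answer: -330374/4843 + 60068*√6810/24215 ≈ 136.49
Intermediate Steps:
E = -2044 (E = -84 + 56*(-35) = -84 - 1960 = -2044)
L = 2*√6810 (L = √27240 = 2*√6810 ≈ 165.05)
(E + 32078)/(L + Z(-170, 55)) = (-2044 + 32078)/(2*√6810 + 55) = 30034/(55 + 2*√6810)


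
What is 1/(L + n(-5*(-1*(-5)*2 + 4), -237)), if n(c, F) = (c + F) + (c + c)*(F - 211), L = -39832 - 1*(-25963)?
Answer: 1/48544 ≈ 2.0600e-5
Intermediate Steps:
L = -13869 (L = -39832 + 25963 = -13869)
n(c, F) = F + c + 2*c*(-211 + F) (n(c, F) = (F + c) + (2*c)*(-211 + F) = (F + c) + 2*c*(-211 + F) = F + c + 2*c*(-211 + F))
1/(L + n(-5*(-1*(-5)*2 + 4), -237)) = 1/(-13869 + (-237 - (-2105)*(-1*(-5)*2 + 4) + 2*(-237)*(-5*(-1*(-5)*2 + 4)))) = 1/(-13869 + (-237 - (-2105)*(5*2 + 4) + 2*(-237)*(-5*(5*2 + 4)))) = 1/(-13869 + (-237 - (-2105)*(10 + 4) + 2*(-237)*(-5*(10 + 4)))) = 1/(-13869 + (-237 - (-2105)*14 + 2*(-237)*(-5*14))) = 1/(-13869 + (-237 - 421*(-70) + 2*(-237)*(-70))) = 1/(-13869 + (-237 + 29470 + 33180)) = 1/(-13869 + 62413) = 1/48544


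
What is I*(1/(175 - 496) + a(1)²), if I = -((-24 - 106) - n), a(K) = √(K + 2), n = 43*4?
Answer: 290524/321 ≈ 905.06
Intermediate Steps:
n = 172
a(K) = √(2 + K)
I = 302 (I = -((-24 - 106) - 1*172) = -(-130 - 172) = -1*(-302) = 302)
I*(1/(175 - 496) + a(1)²) = 302*(1/(175 - 496) + (√(2 + 1))²) = 302*(1/(-321) + (√3)²) = 302*(-1/321 + 3) = 302*(962/321) = 290524/321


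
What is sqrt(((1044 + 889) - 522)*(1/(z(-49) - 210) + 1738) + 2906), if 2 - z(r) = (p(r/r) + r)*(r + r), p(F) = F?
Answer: sqrt(3702438075239)/1228 ≈ 1566.9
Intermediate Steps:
z(r) = 2 - 2*r*(1 + r) (z(r) = 2 - (r/r + r)*(r + r) = 2 - (1 + r)*2*r = 2 - 2*r*(1 + r))
sqrt(((1044 + 889) - 522)*(1/(z(-49) - 210) + 1738) + 2906) = sqrt(((1044 + 889) - 522)*(1/((2 - 2*(-49) - 2*(-49)**2) - 210) + 1738) + 2906) = sqrt((1933 - 522)*(1/((2 + 98 - 2*2401) - 210) + 1738) + 2906) = sqrt(1411*(1/((2 + 98 - 4802) - 210) + 1738) + 2906) = sqrt(1411*(1/(-4702 - 210) + 1738) + 2906) = sqrt(1411*(1/(-4912) + 1738) + 2906) = sqrt(1411*(-1/4912 + 1738) + 2906) = sqrt(1411*(8537055/4912) + 2906) = sqrt(12045784605/4912 + 2906) = sqrt(12060058877/4912) = sqrt(3702438075239)/1228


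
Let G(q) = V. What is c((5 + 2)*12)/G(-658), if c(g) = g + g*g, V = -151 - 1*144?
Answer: -1428/59 ≈ -24.203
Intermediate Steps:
V = -295 (V = -151 - 144 = -295)
G(q) = -295
c(g) = g + g**2
c((5 + 2)*12)/G(-658) = (((5 + 2)*12)*(1 + (5 + 2)*12))/(-295) = ((7*12)*(1 + 7*12))*(-1/295) = (84*(1 + 84))*(-1/295) = (84*85)*(-1/295) = 7140*(-1/295) = -1428/59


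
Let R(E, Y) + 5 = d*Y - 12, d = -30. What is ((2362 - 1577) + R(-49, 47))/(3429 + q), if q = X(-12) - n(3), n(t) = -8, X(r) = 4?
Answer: -214/1147 ≈ -0.18657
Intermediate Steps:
R(E, Y) = -17 - 30*Y (R(E, Y) = -5 + (-30*Y - 12) = -5 + (-12 - 30*Y) = -17 - 30*Y)
q = 12 (q = 4 - 1*(-8) = 4 + 8 = 12)
((2362 - 1577) + R(-49, 47))/(3429 + q) = ((2362 - 1577) + (-17 - 30*47))/(3429 + 12) = (785 + (-17 - 1410))/3441 = (785 - 1427)*(1/3441) = -642*1/3441 = -214/1147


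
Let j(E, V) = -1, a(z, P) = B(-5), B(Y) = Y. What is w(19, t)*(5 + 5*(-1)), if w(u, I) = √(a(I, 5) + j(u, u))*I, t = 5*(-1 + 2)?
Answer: 0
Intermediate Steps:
a(z, P) = -5
t = 5 (t = 5*1 = 5)
w(u, I) = I*I*√6 (w(u, I) = √(-5 - 1)*I = √(-6)*I = (I*√6)*I = I*I*√6)
w(19, t)*(5 + 5*(-1)) = (I*5*√6)*(5 + 5*(-1)) = (5*I*√6)*(5 - 5) = (5*I*√6)*0 = 0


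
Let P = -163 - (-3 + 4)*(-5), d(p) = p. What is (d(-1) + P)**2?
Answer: 25281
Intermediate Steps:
P = -158 (P = -163 - (-5) = -163 - 1*(-5) = -163 + 5 = -158)
(d(-1) + P)**2 = (-1 - 158)**2 = (-159)**2 = 25281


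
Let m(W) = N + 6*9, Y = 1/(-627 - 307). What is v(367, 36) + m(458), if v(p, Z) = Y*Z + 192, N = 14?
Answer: 121402/467 ≈ 259.96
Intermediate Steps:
Y = -1/934 (Y = 1/(-934) = -1/934 ≈ -0.0010707)
v(p, Z) = 192 - Z/934 (v(p, Z) = -Z/934 + 192 = 192 - Z/934)
m(W) = 68 (m(W) = 14 + 6*9 = 14 + 54 = 68)
v(367, 36) + m(458) = (192 - 1/934*36) + 68 = (192 - 18/467) + 68 = 89646/467 + 68 = 121402/467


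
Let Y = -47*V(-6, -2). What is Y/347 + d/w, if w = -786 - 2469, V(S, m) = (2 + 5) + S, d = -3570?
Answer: 10341/10757 ≈ 0.96133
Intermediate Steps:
V(S, m) = 7 + S
Y = -47 (Y = -47*(7 - 6) = -47*1 = -47)
w = -3255
Y/347 + d/w = -47/347 - 3570/(-3255) = -47*1/347 - 3570*(-1/3255) = -47/347 + 34/31 = 10341/10757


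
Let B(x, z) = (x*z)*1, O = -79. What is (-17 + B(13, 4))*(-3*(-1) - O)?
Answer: 2870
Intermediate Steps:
B(x, z) = x*z
(-17 + B(13, 4))*(-3*(-1) - O) = (-17 + 13*4)*(-3*(-1) - 1*(-79)) = (-17 + 52)*(3 + 79) = 35*82 = 2870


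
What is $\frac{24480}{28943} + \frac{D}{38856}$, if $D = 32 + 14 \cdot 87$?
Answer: $\frac{493686815}{562304604} \approx 0.87797$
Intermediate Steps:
$D = 1250$ ($D = 32 + 1218 = 1250$)
$\frac{24480}{28943} + \frac{D}{38856} = \frac{24480}{28943} + \frac{1250}{38856} = 24480 \cdot \frac{1}{28943} + 1250 \cdot \frac{1}{38856} = \frac{24480}{28943} + \frac{625}{19428} = \frac{493686815}{562304604}$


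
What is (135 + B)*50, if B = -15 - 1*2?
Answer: 5900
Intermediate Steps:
B = -17 (B = -15 - 2 = -17)
(135 + B)*50 = (135 - 17)*50 = 118*50 = 5900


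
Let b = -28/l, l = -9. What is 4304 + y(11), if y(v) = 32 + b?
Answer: 39052/9 ≈ 4339.1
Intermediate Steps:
b = 28/9 (b = -28/(-9) = -28*(-⅑) = 28/9 ≈ 3.1111)
y(v) = 316/9 (y(v) = 32 + 28/9 = 316/9)
4304 + y(11) = 4304 + 316/9 = 39052/9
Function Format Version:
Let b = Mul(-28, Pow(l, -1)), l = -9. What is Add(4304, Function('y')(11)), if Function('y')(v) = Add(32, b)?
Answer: Rational(39052, 9) ≈ 4339.1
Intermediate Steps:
b = Rational(28, 9) (b = Mul(-28, Pow(-9, -1)) = Mul(-28, Rational(-1, 9)) = Rational(28, 9) ≈ 3.1111)
Function('y')(v) = Rational(316, 9) (Function('y')(v) = Add(32, Rational(28, 9)) = Rational(316, 9))
Add(4304, Function('y')(11)) = Add(4304, Rational(316, 9)) = Rational(39052, 9)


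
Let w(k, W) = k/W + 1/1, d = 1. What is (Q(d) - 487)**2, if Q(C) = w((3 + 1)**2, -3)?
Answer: 2172676/9 ≈ 2.4141e+5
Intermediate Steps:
w(k, W) = 1 + k/W (w(k, W) = k/W + 1*1 = k/W + 1 = 1 + k/W)
Q(C) = -13/3 (Q(C) = (-3 + (3 + 1)**2)/(-3) = -(-3 + 4**2)/3 = -(-3 + 16)/3 = -1/3*13 = -13/3)
(Q(d) - 487)**2 = (-13/3 - 487)**2 = (-1474/3)**2 = 2172676/9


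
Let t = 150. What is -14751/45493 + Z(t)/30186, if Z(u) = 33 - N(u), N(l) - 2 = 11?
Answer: -222181913/686625849 ≈ -0.32359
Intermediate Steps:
N(l) = 13 (N(l) = 2 + 11 = 13)
Z(u) = 20 (Z(u) = 33 - 1*13 = 33 - 13 = 20)
-14751/45493 + Z(t)/30186 = -14751/45493 + 20/30186 = -14751*1/45493 + 20*(1/30186) = -14751/45493 + 10/15093 = -222181913/686625849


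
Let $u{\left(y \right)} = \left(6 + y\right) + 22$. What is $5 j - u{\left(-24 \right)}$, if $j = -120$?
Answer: $-604$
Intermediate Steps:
$u{\left(y \right)} = 28 + y$
$5 j - u{\left(-24 \right)} = 5 \left(-120\right) - \left(28 - 24\right) = -600 - 4 = -604$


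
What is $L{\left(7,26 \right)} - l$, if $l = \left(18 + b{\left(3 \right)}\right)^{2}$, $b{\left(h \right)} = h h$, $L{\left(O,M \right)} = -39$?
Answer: $-768$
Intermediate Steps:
$b{\left(h \right)} = h^{2}$
$l = 729$ ($l = \left(18 + 3^{2}\right)^{2} = \left(18 + 9\right)^{2} = 27^{2} = 729$)
$L{\left(7,26 \right)} - l = -39 - 729 = -768$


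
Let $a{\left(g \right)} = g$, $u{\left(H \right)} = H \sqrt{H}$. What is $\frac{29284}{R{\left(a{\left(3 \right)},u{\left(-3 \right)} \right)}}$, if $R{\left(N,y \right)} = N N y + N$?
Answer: $\frac{7321}{183} + \frac{21963 i \sqrt{3}}{61} \approx 40.005 + 623.62 i$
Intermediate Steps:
$u{\left(H \right)} = H^{\frac{3}{2}}$
$R{\left(N,y \right)} = N + y N^{2}$ ($R{\left(N,y \right)} = N^{2} y + N = y N^{2} + N = N + y N^{2}$)
$\frac{29284}{R{\left(a{\left(3 \right)},u{\left(-3 \right)} \right)}} = \frac{29284}{3 \left(1 + 3 \left(-3\right)^{\frac{3}{2}}\right)} = \frac{29284}{3 \left(1 + 3 \left(- 3 i \sqrt{3}\right)\right)} = \frac{29284}{3 \left(1 - 9 i \sqrt{3}\right)} = \frac{29284}{3 - 27 i \sqrt{3}}$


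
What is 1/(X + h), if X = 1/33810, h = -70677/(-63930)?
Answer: 7204911/7965511 ≈ 0.90451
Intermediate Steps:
h = 23559/21310 (h = -70677*(-1/63930) = 23559/21310 ≈ 1.1055)
X = 1/33810 ≈ 2.9577e-5
1/(X + h) = 1/(1/33810 + 23559/21310) = 1/(7965511/7204911) = 7204911/7965511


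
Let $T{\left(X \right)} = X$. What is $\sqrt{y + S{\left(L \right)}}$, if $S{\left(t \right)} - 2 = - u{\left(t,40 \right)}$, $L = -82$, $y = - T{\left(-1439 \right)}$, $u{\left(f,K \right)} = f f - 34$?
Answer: $i \sqrt{5249} \approx 72.45 i$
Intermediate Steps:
$u{\left(f,K \right)} = -34 + f^{2}$ ($u{\left(f,K \right)} = f^{2} - 34 = -34 + f^{2}$)
$y = 1439$ ($y = \left(-1\right) \left(-1439\right) = 1439$)
$S{\left(t \right)} = 36 - t^{2}$ ($S{\left(t \right)} = 2 - \left(-34 + t^{2}\right) = 36 - t^{2}$)
$\sqrt{y + S{\left(L \right)}} = \sqrt{1439 + \left(36 - \left(-82\right)^{2}\right)} = \sqrt{1439 + \left(36 - 6724\right)} = \sqrt{1439 - 6688} = \sqrt{-5249} = i \sqrt{5249}$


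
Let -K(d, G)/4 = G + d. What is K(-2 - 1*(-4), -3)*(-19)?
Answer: -76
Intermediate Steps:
K(d, G) = -4*G - 4*d (K(d, G) = -4*(G + d) = -4*G - 4*d)
K(-2 - 1*(-4), -3)*(-19) = (-4*(-3) - 4*(-2 - 1*(-4)))*(-19) = (12 - 4*(-2 + 4))*(-19) = (12 - 4*2)*(-19) = (12 - 8)*(-19) = 4*(-19) = -76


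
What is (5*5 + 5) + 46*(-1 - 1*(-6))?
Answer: 260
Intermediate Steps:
(5*5 + 5) + 46*(-1 - 1*(-6)) = (25 + 5) + 46*(-1 + 6) = 30 + 46*5 = 30 + 230 = 260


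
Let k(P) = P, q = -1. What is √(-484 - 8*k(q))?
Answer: 2*I*√119 ≈ 21.817*I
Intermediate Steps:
√(-484 - 8*k(q)) = √(-484 - 8*(-1)) = √(-484 + 8) = √(-476) = 2*I*√119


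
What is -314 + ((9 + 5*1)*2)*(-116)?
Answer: -3562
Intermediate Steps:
-314 + ((9 + 5*1)*2)*(-116) = -314 + ((9 + 5)*2)*(-116) = -314 + (14*2)*(-116) = -314 + 28*(-116) = -314 - 3248 = -3562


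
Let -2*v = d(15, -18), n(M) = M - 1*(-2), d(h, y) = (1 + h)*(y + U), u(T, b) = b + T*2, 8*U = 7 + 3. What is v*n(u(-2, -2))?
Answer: -536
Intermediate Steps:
U = 5/4 (U = (7 + 3)/8 = (⅛)*10 = 5/4 ≈ 1.2500)
u(T, b) = b + 2*T
d(h, y) = (1 + h)*(5/4 + y) (d(h, y) = (1 + h)*(y + 5/4) = (1 + h)*(5/4 + y))
n(M) = 2 + M (n(M) = M + 2 = 2 + M)
v = 134 (v = -(5/4 - 18 + (5/4)*15 + 15*(-18))/2 = -(5/4 - 18 + 75/4 - 270)/2 = -½*(-268) = 134)
v*n(u(-2, -2)) = 134*(2 + (-2 + 2*(-2))) = 134*(2 + (-2 - 4)) = 134*(2 - 6) = 134*(-4) = -536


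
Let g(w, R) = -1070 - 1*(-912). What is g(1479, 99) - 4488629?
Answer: -4488787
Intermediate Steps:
g(w, R) = -158 (g(w, R) = -1070 + 912 = -158)
g(1479, 99) - 4488629 = -158 - 4488629 = -4488787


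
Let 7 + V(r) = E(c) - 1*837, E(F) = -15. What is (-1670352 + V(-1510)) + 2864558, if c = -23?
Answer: 1193347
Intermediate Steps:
V(r) = -859 (V(r) = -7 + (-15 - 1*837) = -7 + (-15 - 837) = -7 - 852 = -859)
(-1670352 + V(-1510)) + 2864558 = (-1670352 - 859) + 2864558 = -1671211 + 2864558 = 1193347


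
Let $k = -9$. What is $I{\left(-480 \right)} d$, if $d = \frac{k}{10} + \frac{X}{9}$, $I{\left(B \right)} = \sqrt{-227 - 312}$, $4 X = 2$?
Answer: $- \frac{266 i \sqrt{11}}{45} \approx - 19.605 i$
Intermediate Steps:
$X = \frac{1}{2}$ ($X = \frac{1}{4} \cdot 2 = \frac{1}{2} \approx 0.5$)
$I{\left(B \right)} = 7 i \sqrt{11}$ ($I{\left(B \right)} = \sqrt{-539} = 7 i \sqrt{11}$)
$d = - \frac{38}{45}$ ($d = - \frac{9}{10} + \frac{1}{2 \cdot 9} = \left(-9\right) \frac{1}{10} + \frac{1}{2} \cdot \frac{1}{9} = - \frac{9}{10} + \frac{1}{18} = - \frac{38}{45} \approx -0.84444$)
$I{\left(-480 \right)} d = 7 i \sqrt{11} \left(- \frac{38}{45}\right) = - \frac{266 i \sqrt{11}}{45}$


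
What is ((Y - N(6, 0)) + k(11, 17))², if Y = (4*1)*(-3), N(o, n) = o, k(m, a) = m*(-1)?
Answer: 841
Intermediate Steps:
k(m, a) = -m
Y = -12 (Y = 4*(-3) = -12)
((Y - N(6, 0)) + k(11, 17))² = ((-12 - 1*6) - 1*11)² = ((-12 - 6) - 11)² = (-18 - 11)² = (-29)² = 841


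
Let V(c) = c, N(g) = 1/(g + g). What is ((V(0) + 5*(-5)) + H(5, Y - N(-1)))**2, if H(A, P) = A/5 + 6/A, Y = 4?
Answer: 12996/25 ≈ 519.84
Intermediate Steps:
N(g) = 1/(2*g)
H(A, P) = 6/A + A/5 (H(A, P) = A*(1/5) + 6/A = A/5 + 6/A = 6/A + A/5)
((V(0) + 5*(-5)) + H(5, Y - N(-1)))**2 = ((0 + 5*(-5)) + (6/5 + (1/5)*5))**2 = ((0 - 25) + (6*(1/5) + 1))**2 = (-25 + (6/5 + 1))**2 = (-25 + 11/5)**2 = (-114/5)**2 = 12996/25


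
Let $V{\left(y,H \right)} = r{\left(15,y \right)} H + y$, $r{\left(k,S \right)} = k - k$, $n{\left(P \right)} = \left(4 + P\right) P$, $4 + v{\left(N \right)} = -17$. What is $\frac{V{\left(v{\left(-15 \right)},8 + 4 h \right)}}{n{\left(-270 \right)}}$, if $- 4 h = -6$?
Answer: $- \frac{1}{3420} \approx -0.0002924$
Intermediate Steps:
$h = \frac{3}{2}$ ($h = \left(- \frac{1}{4}\right) \left(-6\right) = \frac{3}{2} \approx 1.5$)
$v{\left(N \right)} = -21$ ($v{\left(N \right)} = -4 - 17 = -21$)
$n{\left(P \right)} = P \left(4 + P\right)$
$r{\left(k,S \right)} = 0$
$V{\left(y,H \right)} = y$ ($V{\left(y,H \right)} = 0 H + y = 0 + y = y$)
$\frac{V{\left(v{\left(-15 \right)},8 + 4 h \right)}}{n{\left(-270 \right)}} = - \frac{21}{\left(-270\right) \left(4 - 270\right)} = - \frac{21}{\left(-270\right) \left(-266\right)} = - \frac{21}{71820} = \left(-21\right) \frac{1}{71820} = - \frac{1}{3420}$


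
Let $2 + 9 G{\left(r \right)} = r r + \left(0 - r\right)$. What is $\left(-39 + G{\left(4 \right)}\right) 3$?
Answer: $- \frac{341}{3} \approx -113.67$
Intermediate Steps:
$G{\left(r \right)} = - \frac{2}{9} - \frac{r}{9} + \frac{r^{2}}{9}$ ($G{\left(r \right)} = - \frac{2}{9} + \frac{r r + \left(0 - r\right)}{9} = - \frac{2}{9} + \frac{r^{2} - r}{9} = - \frac{2}{9} + \left(- \frac{r}{9} + \frac{r^{2}}{9}\right) = - \frac{2}{9} - \frac{r}{9} + \frac{r^{2}}{9}$)
$\left(-39 + G{\left(4 \right)}\right) 3 = \left(-39 - \left(\frac{2}{3} - \frac{16}{9}\right)\right) 3 = \left(-39 - - \frac{10}{9}\right) 3 = \left(-39 + \frac{10}{9}\right) 3 = \left(- \frac{341}{9}\right) 3 = - \frac{341}{3}$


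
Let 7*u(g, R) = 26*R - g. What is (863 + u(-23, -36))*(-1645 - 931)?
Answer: -1887104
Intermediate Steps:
u(g, R) = -g/7 + 26*R/7 (u(g, R) = (26*R - g)/7 = (-g + 26*R)/7 = -g/7 + 26*R/7)
(863 + u(-23, -36))*(-1645 - 931) = (863 + (-1/7*(-23) + (26/7)*(-36)))*(-1645 - 931) = (863 + (23/7 - 936/7))*(-2576) = (863 - 913/7)*(-2576) = (5128/7)*(-2576) = -1887104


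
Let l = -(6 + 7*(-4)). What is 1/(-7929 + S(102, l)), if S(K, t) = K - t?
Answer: -1/7849 ≈ -0.00012740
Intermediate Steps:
l = 22 (l = -(6 - 28) = -1*(-22) = 22)
1/(-7929 + S(102, l)) = 1/(-7929 + (102 - 1*22)) = 1/(-7929 + (102 - 22)) = 1/(-7929 + 80) = 1/(-7849) = -1/7849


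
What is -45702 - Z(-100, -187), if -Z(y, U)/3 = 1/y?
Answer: -4570203/100 ≈ -45702.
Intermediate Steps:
Z(y, U) = -3/y
-45702 - Z(-100, -187) = -45702 - (-3)/(-100) = -45702 - (-3)*(-1)/100 = -45702 - 1*3/100 = -45702 - 3/100 = -4570203/100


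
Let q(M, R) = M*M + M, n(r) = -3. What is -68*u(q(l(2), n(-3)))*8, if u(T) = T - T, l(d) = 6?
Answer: 0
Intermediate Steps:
q(M, R) = M + M² (q(M, R) = M² + M = M + M²)
u(T) = 0
-68*u(q(l(2), n(-3)))*8 = -68*0*8 = 0*8 = 0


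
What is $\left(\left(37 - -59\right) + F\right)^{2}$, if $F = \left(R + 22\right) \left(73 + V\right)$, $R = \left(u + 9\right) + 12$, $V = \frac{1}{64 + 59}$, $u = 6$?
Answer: $\frac{204148541584}{15129} \approx 1.3494 \cdot 10^{7}$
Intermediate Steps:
$V = \frac{1}{123} \approx 0.0081301$
$R = 27$ ($R = \left(6 + 9\right) + 12 = 15 + 12 = 27$)
$F = \frac{440020}{123}$ ($F = \left(27 + 22\right) \left(73 + \frac{1}{123}\right) = 49 \cdot \frac{8980}{123} = \frac{440020}{123} \approx 3577.4$)
$\left(\left(37 - -59\right) + F\right)^{2} = \left(\left(37 - -59\right) + \frac{440020}{123}\right)^{2} = \left(\left(37 + 59\right) + \frac{440020}{123}\right)^{2} = \left(96 + \frac{440020}{123}\right)^{2} = \left(\frac{451828}{123}\right)^{2} = \frac{204148541584}{15129}$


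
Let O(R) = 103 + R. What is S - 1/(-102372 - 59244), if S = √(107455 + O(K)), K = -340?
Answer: 1/161616 + √107218 ≈ 327.44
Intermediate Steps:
S = √107218 (S = √(107455 + (103 - 340)) = √(107455 - 237) = √107218 ≈ 327.44)
S - 1/(-102372 - 59244) = √107218 - 1/(-102372 - 59244) = √107218 - 1/(-161616) = √107218 - 1*(-1/161616) = √107218 + 1/161616 = 1/161616 + √107218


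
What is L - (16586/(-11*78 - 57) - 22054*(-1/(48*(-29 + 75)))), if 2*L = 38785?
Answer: 2177527671/112240 ≈ 19401.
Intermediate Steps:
L = 38785/2 (L = (1/2)*38785 = 38785/2 ≈ 19393.)
L - (16586/(-11*78 - 57) - 22054*(-1/(48*(-29 + 75)))) = 38785/2 - (16586/(-11*78 - 57) - 22054*(-1/(48*(-29 + 75)))) = 38785/2 - (16586/(-858 - 57) - 22054/((-48*46))) = 38785/2 - (16586/(-915) - 22054/(-2208)) = 38785/2 - (16586*(-1/915) - 22054*(-1/2208)) = 38785/2 - (-16586/915 + 11027/1104) = 38785/2 - 1*(-913471/112240) = 38785/2 + 913471/112240 = 2177527671/112240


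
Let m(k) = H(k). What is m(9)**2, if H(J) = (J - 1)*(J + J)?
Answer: 20736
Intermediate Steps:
H(J) = 2*J*(-1 + J) (H(J) = (-1 + J)*(2*J) = 2*J*(-1 + J))
m(k) = 2*k*(-1 + k)
m(9)**2 = (2*9*(-1 + 9))**2 = (2*9*8)**2 = 144**2 = 20736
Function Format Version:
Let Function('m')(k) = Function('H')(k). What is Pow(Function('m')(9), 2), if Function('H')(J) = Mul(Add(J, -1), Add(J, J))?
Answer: 20736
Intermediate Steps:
Function('H')(J) = Mul(2, J, Add(-1, J)) (Function('H')(J) = Mul(Add(-1, J), Mul(2, J)) = Mul(2, J, Add(-1, J)))
Function('m')(k) = Mul(2, k, Add(-1, k))
Pow(Function('m')(9), 2) = Pow(Mul(2, 9, Add(-1, 9)), 2) = Pow(Mul(2, 9, 8), 2) = Pow(144, 2) = 20736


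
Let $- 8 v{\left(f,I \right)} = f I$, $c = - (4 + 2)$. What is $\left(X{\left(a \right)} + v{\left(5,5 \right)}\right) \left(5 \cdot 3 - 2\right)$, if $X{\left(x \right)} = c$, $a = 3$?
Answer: $- \frac{949}{8} \approx -118.63$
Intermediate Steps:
$c = -6$ ($c = \left(-1\right) 6 = -6$)
$v{\left(f,I \right)} = - \frac{I f}{8}$ ($v{\left(f,I \right)} = - \frac{f I}{8} = - \frac{I f}{8}$)
$X{\left(x \right)} = -6$
$\left(X{\left(a \right)} + v{\left(5,5 \right)}\right) \left(5 \cdot 3 - 2\right) = \left(-6 - \frac{5}{8} \cdot 5\right) \left(5 \cdot 3 - 2\right) = \left(-6 - \frac{25}{8}\right) \left(15 - 2\right) = \left(- \frac{73}{8}\right) 13 = - \frac{949}{8}$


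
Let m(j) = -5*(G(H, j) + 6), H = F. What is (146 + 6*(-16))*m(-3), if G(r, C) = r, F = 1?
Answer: -1750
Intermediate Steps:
H = 1
m(j) = -35 (m(j) = -5*(1 + 6) = -5*7 = -35)
(146 + 6*(-16))*m(-3) = (146 + 6*(-16))*(-35) = (146 - 96)*(-35) = 50*(-35) = -1750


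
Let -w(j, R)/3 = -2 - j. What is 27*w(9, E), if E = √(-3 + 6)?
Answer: 891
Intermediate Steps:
E = √3 ≈ 1.7320
w(j, R) = 6 + 3*j (w(j, R) = -3*(-2 - j) = 6 + 3*j)
27*w(9, E) = 27*(6 + 3*9) = 27*(6 + 27) = 27*33 = 891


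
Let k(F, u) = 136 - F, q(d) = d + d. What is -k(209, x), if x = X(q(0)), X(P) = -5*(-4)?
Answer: 73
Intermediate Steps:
q(d) = 2*d
X(P) = 20
x = 20
-k(209, x) = -(136 - 1*209) = -(136 - 209) = -1*(-73) = 73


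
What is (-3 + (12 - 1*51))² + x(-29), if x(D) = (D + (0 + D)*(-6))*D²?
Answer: 123709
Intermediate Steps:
x(D) = -5*D³ (x(D) = (D + D*(-6))*D² = (D - 6*D)*D² = (-5*D)*D² = -5*D³)
(-3 + (12 - 1*51))² + x(-29) = (-3 + (12 - 1*51))² - 5*(-29)³ = (-3 + (12 - 51))² - 5*(-24389) = (-3 - 39)² + 121945 = (-42)² + 121945 = 1764 + 121945 = 123709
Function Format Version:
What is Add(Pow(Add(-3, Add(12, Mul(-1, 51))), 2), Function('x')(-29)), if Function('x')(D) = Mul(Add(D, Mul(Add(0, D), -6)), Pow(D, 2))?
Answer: 123709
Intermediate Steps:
Function('x')(D) = Mul(-5, Pow(D, 3)) (Function('x')(D) = Mul(Add(D, Mul(D, -6)), Pow(D, 2)) = Mul(Add(D, Mul(-6, D)), Pow(D, 2)) = Mul(Mul(-5, D), Pow(D, 2)) = Mul(-5, Pow(D, 3)))
Add(Pow(Add(-3, Add(12, Mul(-1, 51))), 2), Function('x')(-29)) = Add(Pow(Add(-3, Add(12, Mul(-1, 51))), 2), Mul(-5, Pow(-29, 3))) = Add(Pow(Add(-3, Add(12, -51)), 2), Mul(-5, -24389)) = Add(Pow(Add(-3, -39), 2), 121945) = Add(Pow(-42, 2), 121945) = Add(1764, 121945) = 123709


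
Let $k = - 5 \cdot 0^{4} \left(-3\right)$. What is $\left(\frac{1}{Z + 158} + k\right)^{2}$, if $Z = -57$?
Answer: $\frac{1}{10201} \approx 9.803 \cdot 10^{-5}$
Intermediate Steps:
$k = 0$ ($k = \left(-5\right) 0 \left(-3\right) = 0 \left(-3\right) = 0$)
$\left(\frac{1}{Z + 158} + k\right)^{2} = \left(\frac{1}{-57 + 158} + 0\right)^{2} = \left(\frac{1}{101} + 0\right)^{2} = \left(\frac{1}{101}\right)^{2} = \frac{1}{10201}$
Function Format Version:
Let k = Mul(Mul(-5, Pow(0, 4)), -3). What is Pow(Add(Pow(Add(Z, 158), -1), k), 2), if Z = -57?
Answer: Rational(1, 10201) ≈ 9.8030e-5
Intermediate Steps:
k = 0 (k = Mul(Mul(-5, 0), -3) = Mul(0, -3) = 0)
Pow(Add(Pow(Add(Z, 158), -1), k), 2) = Pow(Add(Pow(Add(-57, 158), -1), 0), 2) = Pow(Add(Pow(101, -1), 0), 2) = Pow(Add(Rational(1, 101), 0), 2) = Pow(Rational(1, 101), 2) = Rational(1, 10201)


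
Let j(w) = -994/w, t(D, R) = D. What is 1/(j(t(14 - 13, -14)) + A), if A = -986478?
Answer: -1/987472 ≈ -1.0127e-6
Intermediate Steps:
1/(j(t(14 - 13, -14)) + A) = 1/(-994/(14 - 13) - 986478) = 1/(-994/1 - 986478) = 1/(-994*1 - 986478) = 1/(-994 - 986478) = 1/(-987472) = -1/987472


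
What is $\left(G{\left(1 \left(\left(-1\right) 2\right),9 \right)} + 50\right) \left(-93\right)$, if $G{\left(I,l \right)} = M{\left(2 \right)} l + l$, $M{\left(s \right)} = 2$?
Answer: $-7161$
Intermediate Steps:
$G{\left(I,l \right)} = 3 l$ ($G{\left(I,l \right)} = 2 l + l = 3 l$)
$\left(G{\left(1 \left(\left(-1\right) 2\right),9 \right)} + 50\right) \left(-93\right) = \left(3 \cdot 9 + 50\right) \left(-93\right) = \left(27 + 50\right) \left(-93\right) = 77 \left(-93\right) = -7161$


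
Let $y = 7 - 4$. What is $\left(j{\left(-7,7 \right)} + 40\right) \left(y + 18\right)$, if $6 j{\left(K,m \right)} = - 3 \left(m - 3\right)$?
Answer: $798$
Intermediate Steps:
$j{\left(K,m \right)} = \frac{3}{2} - \frac{m}{2}$ ($j{\left(K,m \right)} = \frac{\left(-3\right) \left(m - 3\right)}{6} = \frac{\left(-3\right) \left(-3 + m\right)}{6} = \frac{9 - 3 m}{6} = \frac{3}{2} - \frac{m}{2}$)
$y = 3$
$\left(j{\left(-7,7 \right)} + 40\right) \left(y + 18\right) = \left(\left(\frac{3}{2} - \frac{7}{2}\right) + 40\right) \left(3 + 18\right) = \left(\left(\frac{3}{2} - \frac{7}{2}\right) + 40\right) 21 = \left(-2 + 40\right) 21 = 38 \cdot 21 = 798$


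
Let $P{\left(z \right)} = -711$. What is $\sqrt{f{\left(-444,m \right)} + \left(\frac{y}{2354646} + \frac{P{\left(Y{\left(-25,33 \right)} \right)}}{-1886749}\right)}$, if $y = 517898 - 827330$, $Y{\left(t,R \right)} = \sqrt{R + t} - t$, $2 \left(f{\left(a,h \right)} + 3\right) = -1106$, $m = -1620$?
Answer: $\frac{i \sqrt{6222401882122439620445621}}{105776809187} \approx 23.582 i$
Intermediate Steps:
$f{\left(a,h \right)} = -556$ ($f{\left(a,h \right)} = -3 + \frac{1}{2} \left(-1106\right) = -3 - 553 = -556$)
$y = -309432$
$\sqrt{f{\left(-444,m \right)} + \left(\frac{y}{2354646} + \frac{P{\left(Y{\left(-25,33 \right)} \right)}}{-1886749}\right)} = \sqrt{-556 - \left(- \frac{711}{1886749} + \frac{51572}{392441}\right)} = \sqrt{-556 - \frac{97024393877}{740437664309}} = \sqrt{- \frac{411780365749681}{740437664309}} = \frac{i \sqrt{6222401882122439620445621}}{105776809187}$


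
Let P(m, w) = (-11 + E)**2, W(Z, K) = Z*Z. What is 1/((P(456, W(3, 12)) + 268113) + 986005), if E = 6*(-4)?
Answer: 1/1255343 ≈ 7.9660e-7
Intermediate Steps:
E = -24
W(Z, K) = Z**2
P(m, w) = 1225 (P(m, w) = (-11 - 24)**2 = (-35)**2 = 1225)
1/((P(456, W(3, 12)) + 268113) + 986005) = 1/((1225 + 268113) + 986005) = 1/(269338 + 986005) = 1/1255343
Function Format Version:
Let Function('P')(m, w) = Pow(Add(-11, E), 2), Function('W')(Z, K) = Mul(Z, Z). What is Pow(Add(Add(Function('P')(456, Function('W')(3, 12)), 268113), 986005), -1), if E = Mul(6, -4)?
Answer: Rational(1, 1255343) ≈ 7.9660e-7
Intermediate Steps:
E = -24
Function('W')(Z, K) = Pow(Z, 2)
Function('P')(m, w) = 1225 (Function('P')(m, w) = Pow(Add(-11, -24), 2) = Pow(-35, 2) = 1225)
Pow(Add(Add(Function('P')(456, Function('W')(3, 12)), 268113), 986005), -1) = Pow(Add(Add(1225, 268113), 986005), -1) = Pow(Add(269338, 986005), -1) = Pow(1255343, -1) = Rational(1, 1255343)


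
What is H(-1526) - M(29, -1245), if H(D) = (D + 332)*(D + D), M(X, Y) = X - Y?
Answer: 3642814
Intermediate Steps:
H(D) = 2*D*(332 + D) (H(D) = (332 + D)*(2*D) = 2*D*(332 + D))
H(-1526) - M(29, -1245) = 2*(-1526)*(332 - 1526) - (29 - 1*(-1245)) = 2*(-1526)*(-1194) - (29 + 1245) = 3644088 - 1*1274 = 3644088 - 1274 = 3642814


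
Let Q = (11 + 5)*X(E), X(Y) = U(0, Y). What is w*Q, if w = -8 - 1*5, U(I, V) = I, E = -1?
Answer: 0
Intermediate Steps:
X(Y) = 0
w = -13 (w = -8 - 5 = -13)
Q = 0 (Q = (11 + 5)*0 = 16*0 = 0)
w*Q = -13*0 = 0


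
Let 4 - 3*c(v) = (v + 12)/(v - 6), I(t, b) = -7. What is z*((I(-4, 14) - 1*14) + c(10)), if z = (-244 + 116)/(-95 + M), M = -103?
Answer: -1376/99 ≈ -13.899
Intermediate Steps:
z = 64/99 (z = (-244 + 116)/(-95 - 103) = -128/(-198) = -128*(-1/198) = 64/99 ≈ 0.64646)
c(v) = 4/3 - (12 + v)/(3*(-6 + v)) (c(v) = 4/3 - (v + 12)/(3*(v - 6)) = 4/3 - (12 + v)/(3*(-6 + v)))
z*((I(-4, 14) - 1*14) + c(10)) = 64*((-7 - 1*14) + (-12 + 10)/(-6 + 10))/99 = 64*((-7 - 14) - 2/4)/99 = 64*(-21 + (¼)*(-2))/99 = 64*(-21 - ½)/99 = (64/99)*(-43/2) = -1376/99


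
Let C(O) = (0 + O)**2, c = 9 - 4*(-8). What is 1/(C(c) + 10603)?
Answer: 1/12284 ≈ 8.1407e-5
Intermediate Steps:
c = 41 (c = 9 + 32 = 41)
C(O) = O**2
1/(C(c) + 10603) = 1/(41**2 + 10603) = 1/(1681 + 10603) = 1/12284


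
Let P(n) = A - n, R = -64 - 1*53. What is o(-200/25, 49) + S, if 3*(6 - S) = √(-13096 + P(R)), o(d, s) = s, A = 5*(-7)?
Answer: 55 - I*√1446 ≈ 55.0 - 38.026*I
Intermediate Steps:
A = -35
R = -117 (R = -64 - 53 = -117)
P(n) = -35 - n
S = 6 - I*√1446 (S = 6 - √(-13096 + (-35 - 1*(-117)))/3 = 6 - √(-13096 + (-35 + 117))/3 = 6 - √(-13096 + 82)/3 = 6 - I*√1446 ≈ 6.0 - 38.026*I)
o(-200/25, 49) + S = 49 + (6 - I*√1446) = 55 - I*√1446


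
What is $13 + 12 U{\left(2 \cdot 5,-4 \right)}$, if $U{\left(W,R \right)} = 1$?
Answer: $25$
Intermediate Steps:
$13 + 12 U{\left(2 \cdot 5,-4 \right)} = 13 + 12 \cdot 1 = 13 + 12 = 25$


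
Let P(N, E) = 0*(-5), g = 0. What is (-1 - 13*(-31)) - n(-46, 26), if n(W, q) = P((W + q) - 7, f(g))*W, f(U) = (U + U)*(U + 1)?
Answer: 402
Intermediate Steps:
f(U) = 2*U*(1 + U) (f(U) = (2*U)*(1 + U) = 2*U*(1 + U))
P(N, E) = 0
n(W, q) = 0 (n(W, q) = 0*W = 0)
(-1 - 13*(-31)) - n(-46, 26) = (-1 - 13*(-31)) - 1*0 = (-1 + 403) + 0 = 402 + 0 = 402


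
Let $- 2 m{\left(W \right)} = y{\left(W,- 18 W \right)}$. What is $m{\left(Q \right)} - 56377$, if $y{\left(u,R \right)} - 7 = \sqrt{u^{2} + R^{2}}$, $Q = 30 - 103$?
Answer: $- \frac{112761}{2} - \frac{365 \sqrt{13}}{2} \approx -57039.0$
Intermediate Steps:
$Q = -73$
$y{\left(u,R \right)} = 7 + \sqrt{R^{2} + u^{2}}$ ($y{\left(u,R \right)} = 7 + \sqrt{u^{2} + R^{2}} = 7 + \sqrt{R^{2} + u^{2}}$)
$m{\left(W \right)} = - \frac{7}{2} - \frac{5 \sqrt{13} \sqrt{W^{2}}}{2}$ ($m{\left(W \right)} = - \frac{7 + \sqrt{\left(- 18 W\right)^{2} + W^{2}}}{2} = - \frac{7 + \sqrt{324 W^{2} + W^{2}}}{2} = - \frac{7 + \sqrt{325 W^{2}}}{2} = - \frac{7 + 5 \sqrt{13} \sqrt{W^{2}}}{2} = - \frac{7}{2} - \frac{5 \sqrt{13} \sqrt{W^{2}}}{2}$)
$m{\left(Q \right)} - 56377 = \left(- \frac{7}{2} - \frac{5 \sqrt{13} \sqrt{\left(-73\right)^{2}}}{2}\right) - 56377 = \left(- \frac{7}{2} - \frac{5 \sqrt{13} \sqrt{5329}}{2}\right) - 56377 = \left(- \frac{7}{2} - \frac{5}{2} \sqrt{13} \cdot 73\right) - 56377 = \left(- \frac{7}{2} - \frac{365 \sqrt{13}}{2}\right) - 56377 = - \frac{112761}{2} - \frac{365 \sqrt{13}}{2}$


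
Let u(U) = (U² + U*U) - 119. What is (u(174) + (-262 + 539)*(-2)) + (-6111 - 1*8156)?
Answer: 45612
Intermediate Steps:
u(U) = -119 + 2*U² (u(U) = (U² + U²) - 119 = 2*U² - 119 = -119 + 2*U²)
(u(174) + (-262 + 539)*(-2)) + (-6111 - 1*8156) = ((-119 + 2*174²) + (-262 + 539)*(-2)) + (-6111 - 1*8156) = ((-119 + 2*30276) + 277*(-2)) + (-6111 - 8156) = ((-119 + 60552) - 554) - 14267 = (60433 - 554) - 14267 = 59879 - 14267 = 45612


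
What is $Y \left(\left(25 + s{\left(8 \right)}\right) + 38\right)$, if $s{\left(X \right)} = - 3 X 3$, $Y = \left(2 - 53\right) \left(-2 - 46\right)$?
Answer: $-22032$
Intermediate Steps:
$Y = 2448$ ($Y = \left(-51\right) \left(-48\right) = 2448$)
$s{\left(X \right)} = - 9 X$
$Y \left(\left(25 + s{\left(8 \right)}\right) + 38\right) = 2448 \left(\left(25 - 72\right) + 38\right) = 2448 \left(-47 + 38\right) = 2448 \left(-9\right) = -22032$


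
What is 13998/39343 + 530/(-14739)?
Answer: 185464732/579876477 ≈ 0.31983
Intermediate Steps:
13998/39343 + 530/(-14739) = 13998*(1/39343) + 530*(-1/14739) = 13998/39343 - 530/14739 = 185464732/579876477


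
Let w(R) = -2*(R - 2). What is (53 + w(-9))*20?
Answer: 1500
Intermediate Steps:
w(R) = 4 - 2*R (w(R) = -2*(-2 + R) = 4 - 2*R)
(53 + w(-9))*20 = (53 + (4 - 2*(-9)))*20 = (53 + (4 + 18))*20 = (53 + 22)*20 = 75*20 = 1500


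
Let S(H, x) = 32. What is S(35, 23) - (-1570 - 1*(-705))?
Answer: 897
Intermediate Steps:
S(35, 23) - (-1570 - 1*(-705)) = 32 - (-1570 - 1*(-705)) = 32 - (-1570 + 705) = 32 - 1*(-865) = 32 + 865 = 897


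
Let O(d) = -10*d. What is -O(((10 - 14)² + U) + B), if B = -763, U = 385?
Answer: -3620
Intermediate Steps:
-O(((10 - 14)² + U) + B) = -(-10)*(((10 - 14)² + 385) - 763) = -(-10)*(((-4)² + 385) - 763) = -(-10)*((16 + 385) - 763) = -(-10)*(401 - 763) = -(-10)*(-362) = -1*3620 = -3620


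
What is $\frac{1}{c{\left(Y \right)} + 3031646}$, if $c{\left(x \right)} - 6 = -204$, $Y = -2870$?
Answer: $\frac{1}{3031448} \approx 3.2988 \cdot 10^{-7}$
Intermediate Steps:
$c{\left(x \right)} = -198$ ($c{\left(x \right)} = 6 - 204 = -198$)
$\frac{1}{c{\left(Y \right)} + 3031646} = \frac{1}{-198 + 3031646} = \frac{1}{3031448}$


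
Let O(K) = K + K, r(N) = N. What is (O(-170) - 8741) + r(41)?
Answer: -9040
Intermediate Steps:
O(K) = 2*K
(O(-170) - 8741) + r(41) = (2*(-170) - 8741) + 41 = (-340 - 8741) + 41 = -9081 + 41 = -9040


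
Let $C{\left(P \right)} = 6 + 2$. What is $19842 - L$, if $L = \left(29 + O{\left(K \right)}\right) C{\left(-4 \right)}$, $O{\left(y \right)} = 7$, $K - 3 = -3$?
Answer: $19554$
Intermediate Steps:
$K = 0$ ($K = 3 - 3 = 0$)
$C{\left(P \right)} = 8$
$L = 288$ ($L = \left(29 + 7\right) 8 = 36 \cdot 8 = 288$)
$19842 - L = 19842 - 288 = 19554$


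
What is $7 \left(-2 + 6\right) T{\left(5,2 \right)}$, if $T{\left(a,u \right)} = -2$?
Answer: $-56$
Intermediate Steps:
$7 \left(-2 + 6\right) T{\left(5,2 \right)} = 7 \left(-2 + 6\right) \left(-2\right) = 7 \cdot 4 \left(-2\right) = 28 \left(-2\right) = -56$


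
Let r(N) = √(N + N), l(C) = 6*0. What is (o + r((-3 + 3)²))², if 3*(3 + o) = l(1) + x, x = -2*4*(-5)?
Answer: 961/9 ≈ 106.78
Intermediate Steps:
l(C) = 0
r(N) = √2*√N (r(N) = √(2*N) = √2*√N)
x = 40 (x = -8*(-5) = 40)
o = 31/3 (o = -3 + (0 + 40)/3 = -3 + (⅓)*40 = -3 + 40/3 = 31/3 ≈ 10.333)
(o + r((-3 + 3)²))² = (31/3 + √2*√((-3 + 3)²))² = (31/3 + √2*√(0²))² = (31/3 + √2*√0)² = (31/3 + √2*0)² = (31/3 + 0)² = (31/3)² = 961/9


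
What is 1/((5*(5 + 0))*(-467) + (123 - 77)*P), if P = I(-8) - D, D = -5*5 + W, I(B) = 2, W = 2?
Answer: -1/10525 ≈ -9.5012e-5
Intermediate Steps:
D = -23 (D = -5*5 + 2 = -25 + 2 = -23)
P = 25 (P = 2 - 1*(-23) = 2 + 23 = 25)
1/((5*(5 + 0))*(-467) + (123 - 77)*P) = 1/((5*(5 + 0))*(-467) + (123 - 77)*25) = 1/((5*5)*(-467) + 46*25) = 1/(25*(-467) + 1150) = 1/(-11675 + 1150) = 1/(-10525) = -1/10525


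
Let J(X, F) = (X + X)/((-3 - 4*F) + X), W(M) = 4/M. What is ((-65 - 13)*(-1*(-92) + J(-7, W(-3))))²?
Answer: 54908100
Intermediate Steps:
J(X, F) = 2*X/(-3 + X - 4*F) (J(X, F) = (2*X)/(-3 + X - 4*F) = 2*X/(-3 + X - 4*F))
((-65 - 13)*(-1*(-92) + J(-7, W(-3))))² = ((-65 - 13)*(-1*(-92) - 2*(-7)/(3 - 1*(-7) + 4*(4/(-3)))))² = (-78*(92 - 2*(-7)/(3 + 7 + 4*(4*(-⅓)))))² = (-78*(92 - 2*(-7)/(3 + 7 + 4*(-4/3))))² = (-78*(92 - 2*(-7)/(3 + 7 - 16/3)))² = (-78*(92 - 2*(-7)/14/3))² = (-78*(92 - 2*(-7)*3/14))² = (-78*(92 + 3))² = (-78*95)² = (-7410)² = 54908100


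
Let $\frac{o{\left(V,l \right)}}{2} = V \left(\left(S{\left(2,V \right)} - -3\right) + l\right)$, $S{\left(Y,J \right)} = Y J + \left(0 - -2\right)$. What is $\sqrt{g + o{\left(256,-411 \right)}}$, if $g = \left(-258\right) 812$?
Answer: $2 i \sqrt{38806} \approx 393.98 i$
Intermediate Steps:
$S{\left(Y,J \right)} = 2 + J Y$ ($S{\left(Y,J \right)} = J Y + \left(0 + 2\right) = J Y + 2 = 2 + J Y$)
$g = -209496$
$o{\left(V,l \right)} = 2 V \left(5 + l + 2 V\right)$ ($o{\left(V,l \right)} = 2 V \left(\left(\left(2 + V 2\right) - -3\right) + l\right) = 2 V \left(\left(\left(2 + 2 V\right) + 3\right) + l\right) = 2 V \left(\left(5 + 2 V\right) + l\right) = 2 V \left(5 + l + 2 V\right)$)
$\sqrt{g + o{\left(256,-411 \right)}} = \sqrt{-209496 + 2 \cdot 256 \left(5 - 411 + 2 \cdot 256\right)} = \sqrt{-209496 + 2 \cdot 256 \left(5 - 411 + 512\right)} = \sqrt{-209496 + 2 \cdot 256 \cdot 106} = \sqrt{-209496 + 54272} = \sqrt{-155224} = 2 i \sqrt{38806}$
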